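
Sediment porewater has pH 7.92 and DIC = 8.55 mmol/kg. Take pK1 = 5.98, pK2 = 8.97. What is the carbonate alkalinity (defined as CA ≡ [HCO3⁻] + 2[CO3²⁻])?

CA = [HCO3⁻] + 2[CO3²⁻] = (α₁ + 2α₂)·DIC
At pH 7.92: [H⁺]/K1 = 10^-1.94 = 0.011482, K2/[H⁺] = 10^-1.05 = 0.089125
α₁ = 1/(1 + 0.011482 + 0.089125) = 1/1.1006 = 0.9086; α₂ = α₁·K2/[H⁺] = 0.08098
α₁ + 2α₂ = 1.0705
CA = 1.0705 × 8.55 = 9.15 mmol/kg

CA = 9.15 mmol/kg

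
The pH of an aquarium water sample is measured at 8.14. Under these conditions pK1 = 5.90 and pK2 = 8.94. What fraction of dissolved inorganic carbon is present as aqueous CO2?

α₀ = 1 / (1 + K1/[H⁺] + K1K2/[H⁺]²) = 1 / (1 + 10^+2.24 + 10^+1.44)
   = 1 / (1 + 173.78 + 27.542) = 1/202.32 = 0.004943

α₀ = 0.00494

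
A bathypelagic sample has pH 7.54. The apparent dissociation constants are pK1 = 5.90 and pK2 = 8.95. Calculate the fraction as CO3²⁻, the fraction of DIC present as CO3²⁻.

α₂ = 1 / (1 + [H⁺]/K2 + [H⁺]²/(K1K2)) = 1 / (1 + 10^+1.41 + 10^-0.23)
   = 1 / (1 + 25.704 + 0.58884) = 1/27.293 = 0.03664

α₂ = 0.0366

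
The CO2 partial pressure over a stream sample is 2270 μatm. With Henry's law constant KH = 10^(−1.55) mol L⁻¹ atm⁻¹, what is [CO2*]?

[CO2*] = 64.0 μmol/L

KH = 10^(−1.55) = 2.818×10^-2 mol L⁻¹ atm⁻¹
[CO2*] = KH · pCO2 = 2.818×10^-2 × 2270×10^-6 atm = 6.40×10^-5 mol/L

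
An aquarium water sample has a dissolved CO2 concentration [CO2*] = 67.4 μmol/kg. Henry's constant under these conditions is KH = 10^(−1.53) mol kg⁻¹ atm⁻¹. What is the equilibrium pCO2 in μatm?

KH = 10^(−1.53) = 2.951×10^-2 mol kg⁻¹ atm⁻¹
pCO2 = [CO2*]/KH = 67.4×10^-6 / 2.951×10^-2 = 2.28×10^-3 atm = 2280 μatm

pCO2 = 2280 μatm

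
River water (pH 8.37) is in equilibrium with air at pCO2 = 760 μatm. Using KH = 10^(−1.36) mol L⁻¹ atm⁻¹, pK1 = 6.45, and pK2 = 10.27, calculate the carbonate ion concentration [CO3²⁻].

[CO3²⁻] = 0.0347 mmol/L

[CO2*] = KH · pCO2 = 10^(−1.36) × 760×10^-6 = 3.318×10^-5 mol/L
α₀ = 1/(1 + K1/[H⁺] + K1K2/[H⁺]²) = 1/(1 + 10^+1.92 + 10^+0.02) = 0.01173
DIC = [CO2*]/α₀ = 3.318×10^-5 / 0.01173 = 2.827 mmol/L
[CO3²⁻] = α₂·DIC; α₂ = 0.01229, so [CO3²⁻] = 0.01229 × 2.827 = 0.0347 mmol/L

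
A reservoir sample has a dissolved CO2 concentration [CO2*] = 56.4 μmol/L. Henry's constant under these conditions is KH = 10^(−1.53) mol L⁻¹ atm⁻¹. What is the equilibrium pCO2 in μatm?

pCO2 = 1910 μatm

KH = 10^(−1.53) = 2.951×10^-2 mol L⁻¹ atm⁻¹
pCO2 = [CO2*]/KH = 56.4×10^-6 / 2.951×10^-2 = 1.91×10^-3 atm = 1910 μatm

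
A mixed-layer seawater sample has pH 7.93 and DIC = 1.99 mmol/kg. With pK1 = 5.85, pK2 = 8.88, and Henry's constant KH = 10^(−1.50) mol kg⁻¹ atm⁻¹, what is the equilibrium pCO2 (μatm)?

pCO2 = 467 μatm

α₀ = 1 / (1 + K1/[H⁺] + K1K2/[H⁺]²) = 1 / (1 + 10^+2.08 + 10^+1.13)
   = 1 / (1 + 120.23 + 13.490) = 1/134.72 = 0.007423
[CO2*] = α₀ × DIC = 0.007423 × 1.99 = 0.01477 mmol/kg = 14.77 μmol/kg
pCO2 = [CO2*]/KH = 1.477×10^-5 / 3.162×10^-2 = 467 μatm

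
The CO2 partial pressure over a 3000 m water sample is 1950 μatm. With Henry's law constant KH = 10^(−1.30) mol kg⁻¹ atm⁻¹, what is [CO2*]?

KH = 10^(−1.30) = 5.012×10^-2 mol kg⁻¹ atm⁻¹
[CO2*] = KH · pCO2 = 5.012×10^-2 × 1950×10^-6 atm = 9.77×10^-5 mol/kg

[CO2*] = 97.7 μmol/kg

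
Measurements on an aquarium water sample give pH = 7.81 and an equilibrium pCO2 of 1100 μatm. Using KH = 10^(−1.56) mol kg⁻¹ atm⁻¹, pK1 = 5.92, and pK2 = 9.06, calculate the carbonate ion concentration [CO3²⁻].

[CO3²⁻] = 0.132 mmol/kg

[CO2*] = KH · pCO2 = 10^(−1.56) × 1100×10^-6 = 3.030×10^-5 mol/kg
α₀ = 1/(1 + K1/[H⁺] + K1K2/[H⁺]²) = 1/(1 + 10^+1.89 + 10^+0.64) = 0.01205
DIC = [CO2*]/α₀ = 3.030×10^-5 / 0.01205 = 2.514 mmol/kg
[CO3²⁻] = α₂·DIC; α₂ = 0.05260, so [CO3²⁻] = 0.05260 × 2.514 = 0.132 mmol/kg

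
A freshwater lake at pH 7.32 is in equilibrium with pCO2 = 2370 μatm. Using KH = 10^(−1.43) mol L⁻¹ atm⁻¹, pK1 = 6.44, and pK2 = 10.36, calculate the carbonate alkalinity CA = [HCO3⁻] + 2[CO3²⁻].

[CO2*] = KH · pCO2 = 10^(−1.43) × 2370×10^-6 = 8.805×10^-5 mol/L
α₀ = 1/(1 + K1/[H⁺] + K1K2/[H⁺]²) = 1/(1 + 10^+0.88 + 10^-2.16) = 0.1164
DIC = [CO2*]/α₀ = 8.805×10^-5 / 0.1164 = 0.7566 mmol/L
CA = (α₁ + 2α₂)·DIC = (0.8828 + 2×0.0008051) × 0.7566 = 0.669 mmol/L

CA = 0.669 mmol/L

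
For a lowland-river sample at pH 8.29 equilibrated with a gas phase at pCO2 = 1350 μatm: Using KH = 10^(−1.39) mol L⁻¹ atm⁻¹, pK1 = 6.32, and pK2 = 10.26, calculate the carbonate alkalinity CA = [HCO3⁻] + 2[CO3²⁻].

CA = 5.24 mmol/L

[CO2*] = KH · pCO2 = 10^(−1.39) × 1350×10^-6 = 5.500×10^-5 mol/L
α₀ = 1/(1 + K1/[H⁺] + K1K2/[H⁺]²) = 1/(1 + 10^+1.97 + 10^-0.00) = 0.01049
DIC = [CO2*]/α₀ = 5.500×10^-5 / 0.01049 = 5.243 mmol/L
CA = (α₁ + 2α₂)·DIC = (0.9790 + 2×0.01049) × 5.243 = 5.24 mmol/L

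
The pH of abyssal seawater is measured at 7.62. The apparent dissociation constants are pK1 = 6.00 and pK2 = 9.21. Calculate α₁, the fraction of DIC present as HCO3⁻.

α₁ = 1 / (1 + [H⁺]/K1 + K2/[H⁺]) = 1 / (1 + 10^-1.62 + 10^-1.59)
   = 1 / (1 + 0.023988 + 0.025704) = 1/1.0497 = 0.9527

α₁ = 0.953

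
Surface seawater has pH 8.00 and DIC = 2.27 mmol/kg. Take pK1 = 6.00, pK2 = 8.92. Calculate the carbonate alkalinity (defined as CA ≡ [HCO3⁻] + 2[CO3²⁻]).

CA = [HCO3⁻] + 2[CO3²⁻] = (α₁ + 2α₂)·DIC
At pH 8.00: [H⁺]/K1 = 10^-2.00 = 0.010000, K2/[H⁺] = 10^-0.92 = 0.12023
α₁ = 1/(1 + 0.010000 + 0.12023) = 1/1.1302 = 0.8848; α₂ = α₁·K2/[H⁺] = 0.1064
α₁ + 2α₂ = 1.0975
CA = 1.0975 × 2.27 = 2.49 mmol/kg

CA = 2.49 mmol/kg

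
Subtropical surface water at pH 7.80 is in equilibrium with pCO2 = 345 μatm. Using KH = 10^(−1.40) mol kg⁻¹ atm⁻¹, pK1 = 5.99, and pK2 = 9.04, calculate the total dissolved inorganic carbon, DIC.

[CO2*] = KH · pCO2 = 10^(−1.40) × 345×10^-6 = 1.373×10^-5 mol/kg
α₀ = 1/(1 + K1/[H⁺] + K1K2/[H⁺]²) = 1/(1 + 10^+1.81 + 10^+0.57) = 0.01443
DIC = [CO2*]/α₀ = 1.373×10^-5 / 0.01443 = 0.952 mmol/kg

DIC = 0.952 mmol/kg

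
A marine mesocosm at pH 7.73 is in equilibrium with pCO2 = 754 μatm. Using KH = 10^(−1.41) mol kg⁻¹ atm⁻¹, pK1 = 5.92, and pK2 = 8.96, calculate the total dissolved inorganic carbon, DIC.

[CO2*] = KH · pCO2 = 10^(−1.41) × 754×10^-6 = 2.933×10^-5 mol/kg
α₀ = 1/(1 + K1/[H⁺] + K1K2/[H⁺]²) = 1/(1 + 10^+1.81 + 10^+0.58) = 0.01442
DIC = [CO2*]/α₀ = 2.933×10^-5 / 0.01442 = 2.03 mmol/kg

DIC = 2.03 mmol/kg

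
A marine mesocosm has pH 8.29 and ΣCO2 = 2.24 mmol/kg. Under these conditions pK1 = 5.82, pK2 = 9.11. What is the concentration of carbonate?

[CO3²⁻] = 0.294 mmol/kg

α₂ = 1 / (1 + [H⁺]/K2 + [H⁺]²/(K1K2)) = 1 / (1 + 10^+0.82 + 10^-1.65)
   = 1 / (1 + 6.6069 + 0.022387) = 1/7.6293 = 0.1311
[CO3²⁻] = α₂ × DIC = 0.1311 × 2.24 = 0.294 mmol/kg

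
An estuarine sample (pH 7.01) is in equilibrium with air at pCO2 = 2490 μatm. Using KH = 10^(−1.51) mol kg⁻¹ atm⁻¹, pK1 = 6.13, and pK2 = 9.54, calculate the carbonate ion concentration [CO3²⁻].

[CO2*] = KH · pCO2 = 10^(−1.51) × 2490×10^-6 = 7.695×10^-5 mol/kg
α₀ = 1/(1 + K1/[H⁺] + K1K2/[H⁺]²) = 1/(1 + 10^+0.88 + 10^-1.65) = 0.1162
DIC = [CO2*]/α₀ = 7.695×10^-5 / 0.1162 = 0.6624 mmol/kg
[CO3²⁻] = α₂·DIC; α₂ = 0.002601, so [CO3²⁻] = 0.002601 × 0.6624 = 0.00172 mmol/kg = 1.72 μmol/kg

[CO3²⁻] = 1.72 μmol/kg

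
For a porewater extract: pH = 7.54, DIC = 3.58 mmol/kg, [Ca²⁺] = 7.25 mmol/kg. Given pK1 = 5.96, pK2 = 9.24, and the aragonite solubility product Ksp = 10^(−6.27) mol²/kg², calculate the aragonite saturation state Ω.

Ω = 0.922

α₂ = 1 / (1 + [H⁺]/K2 + [H⁺]²/(K1K2)) = 1 / (1 + 10^+1.70 + 10^+0.12)
   = 1 / (1 + 50.119 + 1.3183) = 1/52.437 = 0.01907
[CO3²⁻] = α₂ × DIC = 0.01907 × 3.58 = 0.06827 mmol/kg
Ksp = 10^(−6.27) = 5.370×10^-7
Ω = [Ca²⁺][CO3²⁻]/Ksp = (7.25×10^-3)(6.827×10^-5) / 5.370×10^-7 = 0.922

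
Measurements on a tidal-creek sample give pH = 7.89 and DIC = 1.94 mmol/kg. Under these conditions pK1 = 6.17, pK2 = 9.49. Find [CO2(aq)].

α₀ = 1 / (1 + K1/[H⁺] + K1K2/[H⁺]²) = 1 / (1 + 10^+1.72 + 10^+0.12)
   = 1 / (1 + 52.481 + 1.3183) = 1/54.799 = 0.01825
[CO2*] = α₀ × DIC = 0.01825 × 1.94 = 0.0354 mmol/kg

[CO2*] = 0.0354 mmol/kg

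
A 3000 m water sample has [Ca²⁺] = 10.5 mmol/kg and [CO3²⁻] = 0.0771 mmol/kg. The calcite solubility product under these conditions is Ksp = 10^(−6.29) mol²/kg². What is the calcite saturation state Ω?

Ksp = 10^(−6.29) = 5.129×10^-7
Ω = [Ca²⁺][CO3²⁻]/Ksp = (10.5×10^-3)(0.0771×10^-3) / 5.129×10^-7 = 1.58

Ω = 1.58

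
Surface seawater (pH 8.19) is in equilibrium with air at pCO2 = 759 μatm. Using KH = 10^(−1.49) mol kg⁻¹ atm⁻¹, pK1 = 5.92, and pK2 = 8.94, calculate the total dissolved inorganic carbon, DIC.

[CO2*] = KH · pCO2 = 10^(−1.49) × 759×10^-6 = 2.456×10^-5 mol/kg
α₀ = 1/(1 + K1/[H⁺] + K1K2/[H⁺]²) = 1/(1 + 10^+2.27 + 10^+1.52) = 0.004539
DIC = [CO2*]/α₀ = 2.456×10^-5 / 0.004539 = 5.41 mmol/kg

DIC = 5.41 mmol/kg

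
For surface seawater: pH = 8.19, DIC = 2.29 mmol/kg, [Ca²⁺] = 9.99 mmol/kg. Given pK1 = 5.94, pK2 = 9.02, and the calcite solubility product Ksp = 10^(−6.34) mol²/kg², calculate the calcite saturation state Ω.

Ω = 6.42

α₂ = 1 / (1 + [H⁺]/K2 + [H⁺]²/(K1K2)) = 1 / (1 + 10^+0.83 + 10^-1.42)
   = 1 / (1 + 6.7608 + 0.038019) = 1/7.7988 = 0.1282
[CO3²⁻] = α₂ × DIC = 0.1282 × 2.29 = 0.2936 mmol/kg
Ksp = 10^(−6.34) = 4.571×10^-7
Ω = [Ca²⁺][CO3²⁻]/Ksp = (9.99×10^-3)(2.936×10^-4) / 4.571×10^-7 = 6.42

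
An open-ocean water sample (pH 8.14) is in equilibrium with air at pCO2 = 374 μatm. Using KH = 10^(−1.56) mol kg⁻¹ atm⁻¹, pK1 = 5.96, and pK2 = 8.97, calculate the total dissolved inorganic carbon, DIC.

DIC = 1.80 mmol/kg

[CO2*] = KH · pCO2 = 10^(−1.56) × 374×10^-6 = 1.030×10^-5 mol/kg
α₀ = 1/(1 + K1/[H⁺] + K1K2/[H⁺]²) = 1/(1 + 10^+2.18 + 10^+1.35) = 0.005723
DIC = [CO2*]/α₀ = 1.030×10^-5 / 0.005723 = 1.80 mmol/kg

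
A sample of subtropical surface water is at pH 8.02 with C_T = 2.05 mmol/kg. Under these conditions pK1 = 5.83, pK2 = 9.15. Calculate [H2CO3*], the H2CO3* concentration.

α₀ = 1 / (1 + K1/[H⁺] + K1K2/[H⁺]²) = 1 / (1 + 10^+2.19 + 10^+1.06)
   = 1 / (1 + 154.88 + 11.482) = 1/167.36 = 0.005975
[CO2*] = α₀ × DIC = 0.005975 × 2.05 = 0.0122 mmol/kg = 12.2 μmol/kg

[CO2*] = 12.2 μmol/kg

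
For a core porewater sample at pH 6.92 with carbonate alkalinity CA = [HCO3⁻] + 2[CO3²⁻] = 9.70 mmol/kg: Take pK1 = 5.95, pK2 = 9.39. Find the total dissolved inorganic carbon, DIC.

DIC = 10.7 mmol/kg

CA = [HCO3⁻] + 2[CO3²⁻] = (α₁ + 2α₂)·DIC
At pH 6.92: [H⁺]/K1 = 10^-0.97 = 0.10715, K2/[H⁺] = 10^-2.47 = 0.0033884
α₁ = 1/(1 + 0.10715 + 0.0033884) = 1/1.1105 = 0.9005; α₂ = α₁·K2/[H⁺] = 0.003051
α₁ + 2α₂ = 0.9066
DIC = CA / (α₁ + 2α₂) = 9.70 / 0.9066 = 10.7 mmol/kg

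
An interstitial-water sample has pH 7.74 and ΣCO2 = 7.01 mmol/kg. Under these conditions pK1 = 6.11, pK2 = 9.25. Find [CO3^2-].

[CO3²⁻] = 0.205 mmol/kg

α₂ = 1 / (1 + [H⁺]/K2 + [H⁺]²/(K1K2)) = 1 / (1 + 10^+1.51 + 10^-0.12)
   = 1 / (1 + 32.359 + 0.75858) = 1/34.118 = 0.02931
[CO3²⁻] = α₂ × DIC = 0.02931 × 7.01 = 0.205 mmol/kg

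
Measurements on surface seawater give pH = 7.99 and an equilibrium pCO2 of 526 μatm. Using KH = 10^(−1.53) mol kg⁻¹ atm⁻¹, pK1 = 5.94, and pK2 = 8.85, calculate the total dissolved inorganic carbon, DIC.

[CO2*] = KH · pCO2 = 10^(−1.53) × 526×10^-6 = 1.552×10^-5 mol/kg
α₀ = 1/(1 + K1/[H⁺] + K1K2/[H⁺]²) = 1/(1 + 10^+2.05 + 10^+1.19) = 0.007771
DIC = [CO2*]/α₀ = 1.552×10^-5 / 0.007771 = 2.00 mmol/kg

DIC = 2.00 mmol/kg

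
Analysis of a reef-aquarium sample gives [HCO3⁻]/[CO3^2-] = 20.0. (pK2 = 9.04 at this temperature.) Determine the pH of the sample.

pH = 7.74

From K2 = [H⁺][CO3^2-]/[HCO3⁻]:  pH = pK2 − log₁₀([HCO3⁻]/[CO3^2-])
log₁₀(20.0) = +1.301
pH = 9.04 − (+1.301) = 7.74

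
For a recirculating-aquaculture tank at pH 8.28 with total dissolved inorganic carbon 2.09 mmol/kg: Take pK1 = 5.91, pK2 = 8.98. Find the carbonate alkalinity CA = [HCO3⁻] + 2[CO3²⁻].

CA = 2.43 mmol/kg

CA = [HCO3⁻] + 2[CO3²⁻] = (α₁ + 2α₂)·DIC
At pH 8.28: [H⁺]/K1 = 10^-2.37 = 0.0042658, K2/[H⁺] = 10^-0.70 = 0.19953
α₁ = 1/(1 + 0.0042658 + 0.19953) = 1/1.2038 = 0.8307; α₂ = α₁·K2/[H⁺] = 0.1657
α₁ + 2α₂ = 1.1622
CA = 1.1622 × 2.09 = 2.43 mmol/kg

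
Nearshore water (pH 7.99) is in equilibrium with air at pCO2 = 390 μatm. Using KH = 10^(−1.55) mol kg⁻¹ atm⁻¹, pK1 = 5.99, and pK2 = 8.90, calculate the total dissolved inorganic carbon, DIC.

DIC = 1.25 mmol/kg

[CO2*] = KH · pCO2 = 10^(−1.55) × 390×10^-6 = 1.099×10^-5 mol/kg
α₀ = 1/(1 + K1/[H⁺] + K1K2/[H⁺]²) = 1/(1 + 10^+2.00 + 10^+1.09) = 0.008826
DIC = [CO2*]/α₀ = 1.099×10^-5 / 0.008826 = 1.25 mmol/kg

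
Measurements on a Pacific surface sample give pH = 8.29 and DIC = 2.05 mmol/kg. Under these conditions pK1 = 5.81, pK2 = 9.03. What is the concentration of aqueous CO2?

α₀ = 1 / (1 + K1/[H⁺] + K1K2/[H⁺]²) = 1 / (1 + 10^+2.48 + 10^+1.74)
   = 1 / (1 + 302.00 + 54.954) = 1/357.95 = 0.002794
[CO2*] = α₀ × DIC = 0.002794 × 2.05 = 0.00573 mmol/kg = 5.73 μmol/kg

[CO2*] = 5.73 μmol/kg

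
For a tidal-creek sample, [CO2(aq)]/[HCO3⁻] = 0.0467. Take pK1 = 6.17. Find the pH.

pH = 7.50

From K1 = [H⁺][HCO3⁻]/[CO2(aq)]:  pH = pK1 − log₁₀([CO2(aq)]/[HCO3⁻])
log₁₀(0.0467) = -1.331
pH = 6.17 − (-1.331) = 7.50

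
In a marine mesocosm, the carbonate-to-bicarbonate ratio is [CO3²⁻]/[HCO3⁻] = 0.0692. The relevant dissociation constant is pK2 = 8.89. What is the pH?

pH = 7.73

From K2 = [H⁺][CO3²⁻]/[HCO3⁻]:  pH = pK2 + log₁₀([CO3²⁻]/[HCO3⁻])
log₁₀(0.0692) = -1.160
pH = 8.89 + (-1.160) = 7.73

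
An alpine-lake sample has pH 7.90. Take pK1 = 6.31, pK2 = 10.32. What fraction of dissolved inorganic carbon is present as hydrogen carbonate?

α₁ = 1 / (1 + [H⁺]/K1 + K2/[H⁺]) = 1 / (1 + 10^-1.59 + 10^-2.42)
   = 1 / (1 + 0.025704 + 0.0038019) = 1/1.0295 = 0.9713

α₁ = 0.971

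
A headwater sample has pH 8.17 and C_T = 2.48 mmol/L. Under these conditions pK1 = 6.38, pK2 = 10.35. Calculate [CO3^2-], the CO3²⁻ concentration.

[CO3²⁻] = 16.0 μmol/L

α₂ = 1 / (1 + [H⁺]/K2 + [H⁺]²/(K1K2)) = 1 / (1 + 10^+2.18 + 10^+0.39)
   = 1 / (1 + 151.36 + 2.4547) = 1/154.81 = 0.006459
[CO3²⁻] = α₂ × DIC = 0.006459 × 2.48 = 0.0160 mmol/L = 16.0 μmol/L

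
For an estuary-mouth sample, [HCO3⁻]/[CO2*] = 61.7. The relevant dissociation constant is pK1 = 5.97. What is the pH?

pH = 7.76

From K1 = [H⁺][HCO3⁻]/[CO2*]:  pH = pK1 + log₁₀([HCO3⁻]/[CO2*])
log₁₀(61.7) = +1.790
pH = 5.97 + (+1.790) = 7.76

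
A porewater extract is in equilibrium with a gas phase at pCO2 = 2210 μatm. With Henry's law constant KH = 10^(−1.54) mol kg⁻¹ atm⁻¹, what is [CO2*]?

[CO2*] = 63.7 μmol/kg

KH = 10^(−1.54) = 2.884×10^-2 mol kg⁻¹ atm⁻¹
[CO2*] = KH · pCO2 = 2.884×10^-2 × 2210×10^-6 atm = 6.37×10^-5 mol/kg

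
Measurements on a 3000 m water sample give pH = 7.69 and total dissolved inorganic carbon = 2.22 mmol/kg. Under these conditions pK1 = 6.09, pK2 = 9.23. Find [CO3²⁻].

α₂ = 1 / (1 + [H⁺]/K2 + [H⁺]²/(K1K2)) = 1 / (1 + 10^+1.54 + 10^-0.06)
   = 1 / (1 + 34.674 + 0.87096) = 1/36.545 = 0.02736
[CO3²⁻] = α₂ × DIC = 0.02736 × 2.22 = 0.0607 mmol/kg

[CO3²⁻] = 0.0607 mmol/kg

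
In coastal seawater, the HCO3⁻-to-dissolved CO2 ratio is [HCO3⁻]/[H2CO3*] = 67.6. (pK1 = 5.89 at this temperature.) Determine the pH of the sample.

pH = 7.72

From K1 = [H⁺][HCO3⁻]/[H2CO3*]:  pH = pK1 + log₁₀([HCO3⁻]/[H2CO3*])
log₁₀(67.6) = +1.830
pH = 5.89 + (+1.830) = 7.72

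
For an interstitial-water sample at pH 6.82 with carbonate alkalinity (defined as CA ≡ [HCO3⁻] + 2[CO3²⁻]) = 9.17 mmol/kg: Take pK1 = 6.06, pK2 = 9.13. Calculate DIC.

CA = [HCO3⁻] + 2[CO3²⁻] = (α₁ + 2α₂)·DIC
At pH 6.82: [H⁺]/K1 = 10^-0.76 = 0.17378, K2/[H⁺] = 10^-2.31 = 0.0048978
α₁ = 1/(1 + 0.17378 + 0.0048978) = 1/1.1787 = 0.8484; α₂ = α₁·K2/[H⁺] = 0.004155
α₁ + 2α₂ = 0.8567
DIC = CA / (α₁ + 2α₂) = 9.17 / 0.8567 = 10.7 mmol/kg

DIC = 10.7 mmol/kg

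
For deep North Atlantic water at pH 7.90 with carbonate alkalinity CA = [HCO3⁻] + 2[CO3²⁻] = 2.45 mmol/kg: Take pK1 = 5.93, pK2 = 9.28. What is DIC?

CA = [HCO3⁻] + 2[CO3²⁻] = (α₁ + 2α₂)·DIC
At pH 7.90: [H⁺]/K1 = 10^-1.97 = 0.010715, K2/[H⁺] = 10^-1.38 = 0.041687
α₁ = 1/(1 + 0.010715 + 0.041687) = 1/1.0524 = 0.9502; α₂ = α₁·K2/[H⁺] = 0.03961
α₁ + 2α₂ = 1.0294
DIC = CA / (α₁ + 2α₂) = 2.45 / 1.0294 = 2.38 mmol/kg

DIC = 2.38 mmol/kg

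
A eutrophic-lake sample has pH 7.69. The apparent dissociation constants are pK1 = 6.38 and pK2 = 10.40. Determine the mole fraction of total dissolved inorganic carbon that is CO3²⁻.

α₂ = 0.00186

α₂ = 1 / (1 + [H⁺]/K2 + [H⁺]²/(K1K2)) = 1 / (1 + 10^+2.71 + 10^+1.40)
   = 1 / (1 + 512.86 + 25.119) = 1/538.98 = 0.001855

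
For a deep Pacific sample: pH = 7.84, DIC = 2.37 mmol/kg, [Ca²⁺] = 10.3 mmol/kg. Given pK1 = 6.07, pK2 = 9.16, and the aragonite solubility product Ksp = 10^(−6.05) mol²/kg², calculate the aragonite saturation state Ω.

Ω = 1.23

α₂ = 1 / (1 + [H⁺]/K2 + [H⁺]²/(K1K2)) = 1 / (1 + 10^+1.32 + 10^-0.45)
   = 1 / (1 + 20.893 + 0.35481) = 1/22.248 = 0.04495
[CO3²⁻] = α₂ × DIC = 0.04495 × 2.37 = 0.1065 mmol/kg
Ksp = 10^(−6.05) = 8.913×10^-7
Ω = [Ca²⁺][CO3²⁻]/Ksp = (10.3×10^-3)(1.065×10^-4) / 8.913×10^-7 = 1.23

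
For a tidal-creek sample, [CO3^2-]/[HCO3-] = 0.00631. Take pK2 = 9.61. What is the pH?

From K2 = [H⁺][CO3^2-]/[HCO3-]:  pH = pK2 + log₁₀([CO3^2-]/[HCO3-])
log₁₀(0.00631) = -2.200
pH = 9.61 + (-2.200) = 7.41

pH = 7.41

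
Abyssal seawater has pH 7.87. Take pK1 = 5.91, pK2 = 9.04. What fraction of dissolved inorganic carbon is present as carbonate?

α₂ = 1 / (1 + [H⁺]/K2 + [H⁺]²/(K1K2)) = 1 / (1 + 10^+1.17 + 10^-0.79)
   = 1 / (1 + 14.791 + 0.16218) = 1/15.953 = 0.06268

α₂ = 0.0627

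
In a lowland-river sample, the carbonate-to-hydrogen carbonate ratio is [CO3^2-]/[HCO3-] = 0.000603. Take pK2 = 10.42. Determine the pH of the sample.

From K2 = [H⁺][CO3^2-]/[HCO3-]:  pH = pK2 + log₁₀([CO3^2-]/[HCO3-])
log₁₀(0.000603) = -3.220
pH = 10.42 + (-3.220) = 7.20

pH = 7.20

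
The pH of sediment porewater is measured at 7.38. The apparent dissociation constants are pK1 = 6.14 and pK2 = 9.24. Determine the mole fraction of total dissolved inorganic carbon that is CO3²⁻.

α₂ = 1 / (1 + [H⁺]/K2 + [H⁺]²/(K1K2)) = 1 / (1 + 10^+1.86 + 10^+0.62)
   = 1 / (1 + 72.444 + 4.1687) = 1/77.612 = 0.01288

α₂ = 0.0129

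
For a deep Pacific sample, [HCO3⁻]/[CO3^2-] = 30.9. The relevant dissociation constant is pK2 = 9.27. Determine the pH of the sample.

From K2 = [H⁺][CO3^2-]/[HCO3⁻]:  pH = pK2 − log₁₀([HCO3⁻]/[CO3^2-])
log₁₀(30.9) = +1.490
pH = 9.27 − (+1.490) = 7.78

pH = 7.78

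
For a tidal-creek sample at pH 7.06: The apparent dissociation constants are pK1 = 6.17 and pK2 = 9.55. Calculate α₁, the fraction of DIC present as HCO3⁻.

α₁ = 1 / (1 + [H⁺]/K1 + K2/[H⁺]) = 1 / (1 + 10^-0.89 + 10^-2.49)
   = 1 / (1 + 0.12882 + 0.0032359) = 1/1.1321 = 0.8833

α₁ = 0.883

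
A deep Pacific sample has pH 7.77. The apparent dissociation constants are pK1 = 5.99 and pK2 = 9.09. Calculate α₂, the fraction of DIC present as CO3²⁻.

α₂ = 1 / (1 + [H⁺]/K2 + [H⁺]²/(K1K2)) = 1 / (1 + 10^+1.32 + 10^-0.46)
   = 1 / (1 + 20.893 + 0.34674) = 1/22.240 = 0.04496

α₂ = 0.0450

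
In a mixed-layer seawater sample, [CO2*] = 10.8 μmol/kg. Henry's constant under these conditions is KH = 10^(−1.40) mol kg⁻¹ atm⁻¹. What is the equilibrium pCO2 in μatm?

KH = 10^(−1.40) = 3.981×10^-2 mol kg⁻¹ atm⁻¹
pCO2 = [CO2*]/KH = 10.8×10^-6 / 3.981×10^-2 = 2.71×10^-4 atm = 271 μatm

pCO2 = 271 μatm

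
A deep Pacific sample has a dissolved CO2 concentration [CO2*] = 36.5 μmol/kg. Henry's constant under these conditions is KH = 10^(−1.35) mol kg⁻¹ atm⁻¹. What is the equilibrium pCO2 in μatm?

KH = 10^(−1.35) = 4.467×10^-2 mol kg⁻¹ atm⁻¹
pCO2 = [CO2*]/KH = 36.5×10^-6 / 4.467×10^-2 = 8.17×10^-4 atm = 817 μatm

pCO2 = 817 μatm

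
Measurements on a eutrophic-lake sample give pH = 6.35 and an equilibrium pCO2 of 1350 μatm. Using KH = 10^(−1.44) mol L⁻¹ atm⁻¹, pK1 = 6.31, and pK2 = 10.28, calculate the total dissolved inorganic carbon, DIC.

DIC = 0.103 mmol/L

[CO2*] = KH · pCO2 = 10^(−1.44) × 1350×10^-6 = 4.902×10^-5 mol/L
α₀ = 1/(1 + K1/[H⁺] + K1K2/[H⁺]²) = 1/(1 + 10^+0.04 + 10^-3.89) = 0.4770
DIC = [CO2*]/α₀ = 4.902×10^-5 / 0.4770 = 0.103 mmol/L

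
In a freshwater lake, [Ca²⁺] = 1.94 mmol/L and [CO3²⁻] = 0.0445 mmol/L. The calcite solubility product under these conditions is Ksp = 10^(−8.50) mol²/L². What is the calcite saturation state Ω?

Ksp = 10^(−8.50) = 3.162×10^-9
Ω = [Ca²⁺][CO3²⁻]/Ksp = (1.94×10^-3)(0.0445×10^-3) / 3.162×10^-9 = 27.3

Ω = 27.3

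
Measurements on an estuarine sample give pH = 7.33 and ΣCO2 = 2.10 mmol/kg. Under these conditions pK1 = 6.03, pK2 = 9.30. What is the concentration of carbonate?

α₂ = 1 / (1 + [H⁺]/K2 + [H⁺]²/(K1K2)) = 1 / (1 + 10^+1.97 + 10^+0.67)
   = 1 / (1 + 93.325 + 4.6774) = 1/99.003 = 0.01010
[CO3²⁻] = α₂ × DIC = 0.01010 × 2.10 = 0.0212 mmol/kg

[CO3²⁻] = 0.0212 mmol/kg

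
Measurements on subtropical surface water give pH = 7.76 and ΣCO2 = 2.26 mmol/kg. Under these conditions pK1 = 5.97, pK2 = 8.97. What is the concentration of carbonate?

α₂ = 1 / (1 + [H⁺]/K2 + [H⁺]²/(K1K2)) = 1 / (1 + 10^+1.21 + 10^-0.58)
   = 1 / (1 + 16.218 + 0.26303) = 1/17.481 = 0.05720
[CO3²⁻] = α₂ × DIC = 0.05720 × 2.26 = 0.129 mmol/kg

[CO3²⁻] = 0.129 mmol/kg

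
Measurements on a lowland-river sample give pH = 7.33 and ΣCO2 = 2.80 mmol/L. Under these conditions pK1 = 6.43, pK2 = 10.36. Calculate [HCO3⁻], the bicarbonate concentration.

α₁ = 1 / (1 + [H⁺]/K1 + K2/[H⁺]) = 1 / (1 + 10^-0.90 + 10^-3.03)
   = 1 / (1 + 0.12589 + 0.00093325) = 1/1.1268 = 0.8874
[HCO3⁻] = α₁ × DIC = 0.8874 × 2.80 = 2.48 mmol/L

[HCO3⁻] = 2.48 mmol/L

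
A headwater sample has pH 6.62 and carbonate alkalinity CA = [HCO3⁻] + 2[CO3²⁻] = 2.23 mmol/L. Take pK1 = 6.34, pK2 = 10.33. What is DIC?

DIC = 3.40 mmol/L

CA = [HCO3⁻] + 2[CO3²⁻] = (α₁ + 2α₂)·DIC
At pH 6.62: [H⁺]/K1 = 10^-0.28 = 0.52481, K2/[H⁺] = 10^-3.71 = 0.00019498
α₁ = 1/(1 + 0.52481 + 0.00019498) = 1/1.5250 = 0.6557; α₂ = α₁·K2/[H⁺] = 0.0001279
α₁ + 2α₂ = 0.6560
DIC = CA / (α₁ + 2α₂) = 2.23 / 0.6560 = 3.40 mmol/L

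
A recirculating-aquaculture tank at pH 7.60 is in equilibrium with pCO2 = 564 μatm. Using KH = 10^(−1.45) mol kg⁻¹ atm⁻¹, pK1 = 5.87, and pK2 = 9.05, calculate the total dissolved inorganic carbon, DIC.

[CO2*] = KH · pCO2 = 10^(−1.45) × 564×10^-6 = 2.001×10^-5 mol/kg
α₀ = 1/(1 + K1/[H⁺] + K1K2/[H⁺]²) = 1/(1 + 10^+1.73 + 10^+0.28) = 0.01767
DIC = [CO2*]/α₀ = 2.001×10^-5 / 0.01767 = 1.13 mmol/kg

DIC = 1.13 mmol/kg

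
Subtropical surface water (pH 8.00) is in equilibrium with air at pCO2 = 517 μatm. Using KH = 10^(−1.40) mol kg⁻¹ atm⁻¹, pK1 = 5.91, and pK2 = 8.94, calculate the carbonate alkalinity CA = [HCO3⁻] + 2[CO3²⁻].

[CO2*] = KH · pCO2 = 10^(−1.40) × 517×10^-6 = 2.058×10^-5 mol/kg
α₀ = 1/(1 + K1/[H⁺] + K1K2/[H⁺]²) = 1/(1 + 10^+2.09 + 10^+1.15) = 0.007238
DIC = [CO2*]/α₀ = 2.058×10^-5 / 0.007238 = 2.843 mmol/kg
CA = (α₁ + 2α₂)·DIC = (0.8905 + 2×0.1022) × 2.843 = 3.11 mmol/kg

CA = 3.11 mmol/kg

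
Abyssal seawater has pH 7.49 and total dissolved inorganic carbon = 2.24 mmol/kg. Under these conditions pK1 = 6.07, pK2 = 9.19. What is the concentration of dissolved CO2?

α₀ = 1 / (1 + K1/[H⁺] + K1K2/[H⁺]²) = 1 / (1 + 10^+1.42 + 10^-0.28)
   = 1 / (1 + 26.303 + 0.52481) = 1/27.827 = 0.03594
[CO2*] = α₀ × DIC = 0.03594 × 2.24 = 0.0805 mmol/kg

[CO2*] = 0.0805 mmol/kg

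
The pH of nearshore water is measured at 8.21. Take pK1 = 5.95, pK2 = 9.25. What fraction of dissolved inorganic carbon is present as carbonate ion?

α₂ = 1 / (1 + [H⁺]/K2 + [H⁺]²/(K1K2)) = 1 / (1 + 10^+1.04 + 10^-1.22)
   = 1 / (1 + 10.965 + 0.060256) = 1/12.025 = 0.08316

α₂ = 0.0832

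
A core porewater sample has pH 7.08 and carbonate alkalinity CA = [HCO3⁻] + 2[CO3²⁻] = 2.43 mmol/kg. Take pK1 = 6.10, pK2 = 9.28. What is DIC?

CA = [HCO3⁻] + 2[CO3²⁻] = (α₁ + 2α₂)·DIC
At pH 7.08: [H⁺]/K1 = 10^-0.98 = 0.10471, K2/[H⁺] = 10^-2.20 = 0.0063096
α₁ = 1/(1 + 0.10471 + 0.0063096) = 1/1.1110 = 0.9001; α₂ = α₁·K2/[H⁺] = 0.005679
α₁ + 2α₂ = 0.9114
DIC = CA / (α₁ + 2α₂) = 2.43 / 0.9114 = 2.67 mmol/kg

DIC = 2.67 mmol/kg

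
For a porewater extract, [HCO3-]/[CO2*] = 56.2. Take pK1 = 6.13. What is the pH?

From K1 = [H⁺][HCO3-]/[CO2*]:  pH = pK1 + log₁₀([HCO3-]/[CO2*])
log₁₀(56.2) = +1.750
pH = 6.13 + (+1.750) = 7.88

pH = 7.88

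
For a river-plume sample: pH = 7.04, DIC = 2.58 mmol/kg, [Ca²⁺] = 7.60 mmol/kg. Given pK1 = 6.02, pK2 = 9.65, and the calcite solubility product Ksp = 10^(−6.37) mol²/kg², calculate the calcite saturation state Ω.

α₂ = 1 / (1 + [H⁺]/K2 + [H⁺]²/(K1K2)) = 1 / (1 + 10^+2.61 + 10^+1.59)
   = 1 / (1 + 407.38 + 38.905) = 1/447.28 = 0.002236
[CO3²⁻] = α₂ × DIC = 0.002236 × 2.58 = 0.005768 mmol/kg = 5.768 μmol/kg
Ksp = 10^(−6.37) = 4.266×10^-7
Ω = [Ca²⁺][CO3²⁻]/Ksp = (7.60×10^-3)(5.768×10^-6) / 4.266×10^-7 = 0.103

Ω = 0.103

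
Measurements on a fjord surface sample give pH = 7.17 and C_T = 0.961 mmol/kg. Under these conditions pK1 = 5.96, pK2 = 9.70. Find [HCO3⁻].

α₁ = 1 / (1 + [H⁺]/K1 + K2/[H⁺]) = 1 / (1 + 10^-1.21 + 10^-2.53)
   = 1 / (1 + 0.061660 + 0.0029512) = 1/1.0646 = 0.9393
[HCO3⁻] = α₁ × DIC = 0.9393 × 0.961 = 0.903 mmol/kg

[HCO3⁻] = 0.903 mmol/kg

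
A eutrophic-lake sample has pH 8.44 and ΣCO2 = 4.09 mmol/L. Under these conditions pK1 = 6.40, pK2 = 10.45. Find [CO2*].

[CO2*] = 0.0366 mmol/L

α₀ = 1 / (1 + K1/[H⁺] + K1K2/[H⁺]²) = 1 / (1 + 10^+2.04 + 10^+0.03)
   = 1 / (1 + 109.65 + 1.0715) = 1/111.72 = 0.008951
[CO2*] = α₀ × DIC = 0.008951 × 4.09 = 0.0366 mmol/L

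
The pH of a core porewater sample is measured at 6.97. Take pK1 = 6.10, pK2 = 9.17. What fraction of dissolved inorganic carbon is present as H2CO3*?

α₀ = 0.118

α₀ = 1 / (1 + K1/[H⁺] + K1K2/[H⁺]²) = 1 / (1 + 10^+0.87 + 10^-1.33)
   = 1 / (1 + 7.4131 + 0.046774) = 1/8.4599 = 0.1182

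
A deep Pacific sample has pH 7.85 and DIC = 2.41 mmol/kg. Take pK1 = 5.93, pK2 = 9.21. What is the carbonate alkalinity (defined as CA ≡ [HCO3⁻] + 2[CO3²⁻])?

CA = 2.48 mmol/kg

CA = [HCO3⁻] + 2[CO3²⁻] = (α₁ + 2α₂)·DIC
At pH 7.85: [H⁺]/K1 = 10^-1.92 = 0.012023, K2/[H⁺] = 10^-1.36 = 0.043652
α₁ = 1/(1 + 0.012023 + 0.043652) = 1/1.0557 = 0.9473; α₂ = α₁·K2/[H⁺] = 0.04135
α₁ + 2α₂ = 1.0300
CA = 1.0300 × 2.41 = 2.48 mmol/kg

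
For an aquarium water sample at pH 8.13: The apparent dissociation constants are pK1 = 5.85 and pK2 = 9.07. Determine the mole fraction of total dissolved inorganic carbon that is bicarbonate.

α₁ = 0.893

α₁ = 1 / (1 + [H⁺]/K1 + K2/[H⁺]) = 1 / (1 + 10^-2.28 + 10^-0.94)
   = 1 / (1 + 0.0052481 + 0.11482) = 1/1.1201 = 0.8928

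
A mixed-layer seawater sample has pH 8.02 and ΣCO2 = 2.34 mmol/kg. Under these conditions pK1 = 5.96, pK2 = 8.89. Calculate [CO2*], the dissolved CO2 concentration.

[CO2*] = 17.8 μmol/kg

α₀ = 1 / (1 + K1/[H⁺] + K1K2/[H⁺]²) = 1 / (1 + 10^+2.06 + 10^+1.19)
   = 1 / (1 + 114.82 + 15.488) = 1/131.30 = 0.007616
[CO2*] = α₀ × DIC = 0.007616 × 2.34 = 0.0178 mmol/kg = 17.8 μmol/kg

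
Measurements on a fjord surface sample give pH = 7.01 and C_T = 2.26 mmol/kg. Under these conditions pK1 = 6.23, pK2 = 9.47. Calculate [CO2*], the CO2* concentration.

[CO2*] = 0.321 mmol/kg

α₀ = 1 / (1 + K1/[H⁺] + K1K2/[H⁺]²) = 1 / (1 + 10^+0.78 + 10^-1.68)
   = 1 / (1 + 6.0256 + 0.020893) = 1/7.0465 = 0.1419
[CO2*] = α₀ × DIC = 0.1419 × 2.26 = 0.321 mmol/kg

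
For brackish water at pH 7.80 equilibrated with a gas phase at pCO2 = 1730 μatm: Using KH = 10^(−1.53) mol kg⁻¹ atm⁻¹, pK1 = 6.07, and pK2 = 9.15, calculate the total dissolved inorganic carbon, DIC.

DIC = 2.92 mmol/kg

[CO2*] = KH · pCO2 = 10^(−1.53) × 1730×10^-6 = 5.106×10^-5 mol/kg
α₀ = 1/(1 + K1/[H⁺] + K1K2/[H⁺]²) = 1/(1 + 10^+1.73 + 10^+0.38) = 0.01751
DIC = [CO2*]/α₀ = 5.106×10^-5 / 0.01751 = 2.92 mmol/kg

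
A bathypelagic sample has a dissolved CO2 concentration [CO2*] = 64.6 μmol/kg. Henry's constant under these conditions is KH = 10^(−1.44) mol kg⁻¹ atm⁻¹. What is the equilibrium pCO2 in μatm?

pCO2 = 1780 μatm

KH = 10^(−1.44) = 3.631×10^-2 mol kg⁻¹ atm⁻¹
pCO2 = [CO2*]/KH = 64.6×10^-6 / 3.631×10^-2 = 1.78×10^-3 atm = 1780 μatm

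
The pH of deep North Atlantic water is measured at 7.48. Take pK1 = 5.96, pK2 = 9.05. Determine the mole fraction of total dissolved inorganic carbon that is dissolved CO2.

α₀ = 0.0286

α₀ = 1 / (1 + K1/[H⁺] + K1K2/[H⁺]²) = 1 / (1 + 10^+1.52 + 10^-0.05)
   = 1 / (1 + 33.113 + 0.89125) = 1/35.004 = 0.02857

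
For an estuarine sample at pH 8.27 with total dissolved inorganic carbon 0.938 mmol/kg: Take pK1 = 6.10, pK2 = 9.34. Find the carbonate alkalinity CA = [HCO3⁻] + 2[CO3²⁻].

CA = 1.01 mmol/kg

CA = [HCO3⁻] + 2[CO3²⁻] = (α₁ + 2α₂)·DIC
At pH 8.27: [H⁺]/K1 = 10^-2.17 = 0.0067608, K2/[H⁺] = 10^-1.07 = 0.085114
α₁ = 1/(1 + 0.0067608 + 0.085114) = 1/1.0919 = 0.9159; α₂ = α₁·K2/[H⁺] = 0.07795
α₁ + 2α₂ = 1.0718
CA = 1.0718 × 0.938 = 1.01 mmol/kg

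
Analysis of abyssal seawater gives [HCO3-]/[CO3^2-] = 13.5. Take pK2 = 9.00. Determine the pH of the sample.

From K2 = [H⁺][CO3^2-]/[HCO3-]:  pH = pK2 − log₁₀([HCO3-]/[CO3^2-])
log₁₀(13.5) = +1.130
pH = 9.00 − (+1.130) = 7.87

pH = 7.87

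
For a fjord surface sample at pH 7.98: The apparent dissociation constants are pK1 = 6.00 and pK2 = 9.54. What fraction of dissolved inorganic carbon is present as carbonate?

α₂ = 0.0265

α₂ = 1 / (1 + [H⁺]/K2 + [H⁺]²/(K1K2)) = 1 / (1 + 10^+1.56 + 10^-0.42)
   = 1 / (1 + 36.308 + 0.38019) = 1/37.688 = 0.02653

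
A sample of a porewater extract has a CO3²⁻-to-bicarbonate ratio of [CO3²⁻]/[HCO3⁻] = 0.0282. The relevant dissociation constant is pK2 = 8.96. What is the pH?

From K2 = [H⁺][CO3²⁻]/[HCO3⁻]:  pH = pK2 + log₁₀([CO3²⁻]/[HCO3⁻])
log₁₀(0.0282) = -1.550
pH = 8.96 + (-1.550) = 7.41

pH = 7.41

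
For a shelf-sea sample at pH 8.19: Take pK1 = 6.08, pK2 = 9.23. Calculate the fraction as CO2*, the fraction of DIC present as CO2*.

α₀ = 0.00706

α₀ = 1 / (1 + K1/[H⁺] + K1K2/[H⁺]²) = 1 / (1 + 10^+2.11 + 10^+1.07)
   = 1 / (1 + 128.82 + 11.749) = 1/141.57 = 0.007063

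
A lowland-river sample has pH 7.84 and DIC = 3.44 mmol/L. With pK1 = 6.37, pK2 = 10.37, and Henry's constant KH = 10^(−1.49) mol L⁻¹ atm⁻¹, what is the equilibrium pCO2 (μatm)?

pCO2 = 3470 μatm

α₀ = 1 / (1 + K1/[H⁺] + K1K2/[H⁺]²) = 1 / (1 + 10^+1.47 + 10^-1.06)
   = 1 / (1 + 29.512 + 0.087096) = 1/30.599 = 0.03268
[CO2*] = α₀ × DIC = 0.03268 × 3.44 = 0.1124 mmol/L
pCO2 = [CO2*]/KH = 1.124×10^-4 / 3.236×10^-2 = 3470 μatm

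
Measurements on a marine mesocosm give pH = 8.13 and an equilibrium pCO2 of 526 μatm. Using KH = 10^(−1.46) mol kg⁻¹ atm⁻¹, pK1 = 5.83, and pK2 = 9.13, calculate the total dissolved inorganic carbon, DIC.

[CO2*] = KH · pCO2 = 10^(−1.46) × 526×10^-6 = 1.824×10^-5 mol/kg
α₀ = 1/(1 + K1/[H⁺] + K1K2/[H⁺]²) = 1/(1 + 10^+2.30 + 10^+1.30) = 0.004536
DIC = [CO2*]/α₀ = 1.824×10^-5 / 0.004536 = 4.02 mmol/kg

DIC = 4.02 mmol/kg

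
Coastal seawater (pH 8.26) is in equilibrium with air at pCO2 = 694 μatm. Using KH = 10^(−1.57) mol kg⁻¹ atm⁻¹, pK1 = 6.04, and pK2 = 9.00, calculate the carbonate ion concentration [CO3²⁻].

[CO2*] = KH · pCO2 = 10^(−1.57) × 694×10^-6 = 1.868×10^-5 mol/kg
α₀ = 1/(1 + K1/[H⁺] + K1K2/[H⁺]²) = 1/(1 + 10^+2.22 + 10^+1.48) = 0.005072
DIC = [CO2*]/α₀ = 1.868×10^-5 / 0.005072 = 3.683 mmol/kg
[CO3²⁻] = α₂·DIC; α₂ = 0.1532, so [CO3²⁻] = 0.1532 × 3.683 = 0.564 mmol/kg

[CO3²⁻] = 0.564 mmol/kg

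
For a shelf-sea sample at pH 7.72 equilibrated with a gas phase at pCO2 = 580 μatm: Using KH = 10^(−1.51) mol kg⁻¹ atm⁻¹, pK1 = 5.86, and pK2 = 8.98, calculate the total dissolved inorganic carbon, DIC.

DIC = 1.39 mmol/kg

[CO2*] = KH · pCO2 = 10^(−1.51) × 580×10^-6 = 1.792×10^-5 mol/kg
α₀ = 1/(1 + K1/[H⁺] + K1K2/[H⁺]²) = 1/(1 + 10^+1.86 + 10^+0.60) = 0.01292
DIC = [CO2*]/α₀ = 1.792×10^-5 / 0.01292 = 1.39 mmol/kg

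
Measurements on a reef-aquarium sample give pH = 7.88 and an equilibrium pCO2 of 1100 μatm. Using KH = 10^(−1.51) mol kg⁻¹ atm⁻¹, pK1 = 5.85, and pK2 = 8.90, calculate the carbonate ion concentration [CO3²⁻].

[CO3²⁻] = 0.348 mmol/kg

[CO2*] = KH · pCO2 = 10^(−1.51) × 1100×10^-6 = 3.399×10^-5 mol/kg
α₀ = 1/(1 + K1/[H⁺] + K1K2/[H⁺]²) = 1/(1 + 10^+2.03 + 10^+1.01) = 0.008447
DIC = [CO2*]/α₀ = 3.399×10^-5 / 0.008447 = 4.024 mmol/kg
[CO3²⁻] = α₂·DIC; α₂ = 0.08644, so [CO3²⁻] = 0.08644 × 4.024 = 0.348 mmol/kg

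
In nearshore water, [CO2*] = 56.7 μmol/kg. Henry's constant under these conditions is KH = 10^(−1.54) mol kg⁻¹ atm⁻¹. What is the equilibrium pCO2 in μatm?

pCO2 = 1970 μatm

KH = 10^(−1.54) = 2.884×10^-2 mol kg⁻¹ atm⁻¹
pCO2 = [CO2*]/KH = 56.7×10^-6 / 2.884×10^-2 = 1.97×10^-3 atm = 1970 μatm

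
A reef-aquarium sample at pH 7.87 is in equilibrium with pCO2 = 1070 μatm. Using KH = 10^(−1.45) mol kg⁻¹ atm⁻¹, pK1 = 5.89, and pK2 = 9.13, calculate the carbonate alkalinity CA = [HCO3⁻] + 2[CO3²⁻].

CA = 4.02 mmol/kg

[CO2*] = KH · pCO2 = 10^(−1.45) × 1070×10^-6 = 3.797×10^-5 mol/kg
α₀ = 1/(1 + K1/[H⁺] + K1K2/[H⁺]²) = 1/(1 + 10^+1.98 + 10^+0.72) = 0.009828
DIC = [CO2*]/α₀ = 3.797×10^-5 / 0.009828 = 3.863 mmol/kg
CA = (α₁ + 2α₂)·DIC = (0.9386 + 2×0.05158) × 3.863 = 4.02 mmol/kg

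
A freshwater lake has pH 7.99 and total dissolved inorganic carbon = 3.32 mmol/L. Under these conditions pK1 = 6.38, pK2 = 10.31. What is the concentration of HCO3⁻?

[HCO3⁻] = 3.23 mmol/L

α₁ = 1 / (1 + [H⁺]/K1 + K2/[H⁺]) = 1 / (1 + 10^-1.61 + 10^-2.32)
   = 1 / (1 + 0.024547 + 0.0047863) = 1/1.0293 = 0.9715
[HCO3⁻] = α₁ × DIC = 0.9715 × 3.32 = 3.23 mmol/L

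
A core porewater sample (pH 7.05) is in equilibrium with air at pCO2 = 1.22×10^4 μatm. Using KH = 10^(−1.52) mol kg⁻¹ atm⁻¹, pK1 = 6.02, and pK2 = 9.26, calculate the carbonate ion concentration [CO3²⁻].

[CO3²⁻] = 0.0243 mmol/kg

[CO2*] = KH · pCO2 = 10^(−1.52) × 1.22×10^4×10^-6 = 3.684×10^-4 mol/kg
α₀ = 1/(1 + K1/[H⁺] + K1K2/[H⁺]²) = 1/(1 + 10^+1.03 + 10^-1.18) = 0.08488
DIC = [CO2*]/α₀ = 3.684×10^-4 / 0.08488 = 4.341 mmol/kg
[CO3²⁻] = α₂·DIC; α₂ = 0.005608, so [CO3²⁻] = 0.005608 × 4.341 = 0.0243 mmol/kg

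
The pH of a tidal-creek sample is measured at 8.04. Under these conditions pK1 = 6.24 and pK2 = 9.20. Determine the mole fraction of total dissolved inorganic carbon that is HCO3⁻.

α₁ = 0.922

α₁ = 1 / (1 + [H⁺]/K1 + K2/[H⁺]) = 1 / (1 + 10^-1.80 + 10^-1.16)
   = 1 / (1 + 0.015849 + 0.069183) = 1/1.0850 = 0.9216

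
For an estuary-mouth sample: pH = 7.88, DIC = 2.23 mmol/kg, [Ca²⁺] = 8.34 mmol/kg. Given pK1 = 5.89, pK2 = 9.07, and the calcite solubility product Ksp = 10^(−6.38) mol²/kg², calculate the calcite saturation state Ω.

Ω = 2.68

α₂ = 1 / (1 + [H⁺]/K2 + [H⁺]²/(K1K2)) = 1 / (1 + 10^+1.19 + 10^-0.80)
   = 1 / (1 + 15.488 + 0.15849) = 1/16.647 = 0.06007
[CO3²⁻] = α₂ × DIC = 0.06007 × 2.23 = 0.1340 mmol/kg
Ksp = 10^(−6.38) = 4.169×10^-7
Ω = [Ca²⁺][CO3²⁻]/Ksp = (8.34×10^-3)(1.340×10^-4) / 4.169×10^-7 = 2.68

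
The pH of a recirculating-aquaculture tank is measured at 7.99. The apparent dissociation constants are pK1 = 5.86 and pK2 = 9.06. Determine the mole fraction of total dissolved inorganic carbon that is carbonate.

α₂ = 0.0779

α₂ = 1 / (1 + [H⁺]/K2 + [H⁺]²/(K1K2)) = 1 / (1 + 10^+1.07 + 10^-1.06)
   = 1 / (1 + 11.749 + 0.087096) = 1/12.836 = 0.07791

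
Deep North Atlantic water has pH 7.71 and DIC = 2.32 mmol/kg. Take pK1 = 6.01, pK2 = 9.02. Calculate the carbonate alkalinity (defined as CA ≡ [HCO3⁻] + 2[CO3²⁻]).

CA = [HCO3⁻] + 2[CO3²⁻] = (α₁ + 2α₂)·DIC
At pH 7.71: [H⁺]/K1 = 10^-1.70 = 0.019953, K2/[H⁺] = 10^-1.31 = 0.048978
α₁ = 1/(1 + 0.019953 + 0.048978) = 1/1.0689 = 0.9355; α₂ = α₁·K2/[H⁺] = 0.04582
α₁ + 2α₂ = 1.0272
CA = 1.0272 × 2.32 = 2.38 mmol/kg

CA = 2.38 mmol/kg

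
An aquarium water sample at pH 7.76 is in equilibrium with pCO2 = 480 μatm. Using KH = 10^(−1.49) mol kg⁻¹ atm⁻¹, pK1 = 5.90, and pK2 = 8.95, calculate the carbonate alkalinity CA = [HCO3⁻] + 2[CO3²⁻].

[CO2*] = KH · pCO2 = 10^(−1.49) × 480×10^-6 = 1.553×10^-5 mol/kg
α₀ = 1/(1 + K1/[H⁺] + K1K2/[H⁺]²) = 1/(1 + 10^+1.86 + 10^+0.67) = 0.01280
DIC = [CO2*]/α₀ = 1.553×10^-5 / 0.01280 = 1.213 mmol/kg
CA = (α₁ + 2α₂)·DIC = (0.9273 + 2×0.05987) × 1.213 = 1.27 mmol/kg

CA = 1.27 mmol/kg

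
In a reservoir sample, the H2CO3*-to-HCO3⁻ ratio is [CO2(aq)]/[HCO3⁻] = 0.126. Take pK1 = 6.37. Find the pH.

pH = 7.27

From K1 = [H⁺][HCO3⁻]/[CO2(aq)]:  pH = pK1 − log₁₀([CO2(aq)]/[HCO3⁻])
log₁₀(0.126) = -0.900
pH = 6.37 − (-0.900) = 7.27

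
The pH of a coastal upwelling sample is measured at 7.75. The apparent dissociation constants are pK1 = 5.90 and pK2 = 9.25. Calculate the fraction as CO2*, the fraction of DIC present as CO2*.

α₀ = 0.0135

α₀ = 1 / (1 + K1/[H⁺] + K1K2/[H⁺]²) = 1 / (1 + 10^+1.85 + 10^+0.35)
   = 1 / (1 + 70.795 + 2.2387) = 1/74.033 = 0.01351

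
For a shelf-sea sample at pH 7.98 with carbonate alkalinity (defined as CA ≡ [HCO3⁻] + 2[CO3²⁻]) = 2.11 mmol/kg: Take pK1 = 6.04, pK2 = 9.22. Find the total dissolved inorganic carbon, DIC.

CA = [HCO3⁻] + 2[CO3²⁻] = (α₁ + 2α₂)·DIC
At pH 7.98: [H⁺]/K1 = 10^-1.94 = 0.011482, K2/[H⁺] = 10^-1.24 = 0.057544
α₁ = 1/(1 + 0.011482 + 0.057544) = 1/1.0690 = 0.9354; α₂ = α₁·K2/[H⁺] = 0.05383
α₁ + 2α₂ = 1.0431
DIC = CA / (α₁ + 2α₂) = 2.11 / 1.0431 = 2.02 mmol/kg

DIC = 2.02 mmol/kg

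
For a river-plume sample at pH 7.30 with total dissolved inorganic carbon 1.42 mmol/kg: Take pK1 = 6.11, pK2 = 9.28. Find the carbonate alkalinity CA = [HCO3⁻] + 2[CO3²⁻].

CA = 1.35 mmol/kg

CA = [HCO3⁻] + 2[CO3²⁻] = (α₁ + 2α₂)·DIC
At pH 7.30: [H⁺]/K1 = 10^-1.19 = 0.064565, K2/[H⁺] = 10^-1.98 = 0.010471
α₁ = 1/(1 + 0.064565 + 0.010471) = 1/1.0750 = 0.9302; α₂ = α₁·K2/[H⁺] = 0.009740
α₁ + 2α₂ = 0.9497
CA = 0.9497 × 1.42 = 1.35 mmol/kg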